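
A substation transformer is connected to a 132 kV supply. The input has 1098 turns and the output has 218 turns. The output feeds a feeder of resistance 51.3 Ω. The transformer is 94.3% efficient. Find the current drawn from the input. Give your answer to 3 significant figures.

V_out = 132000 × 218/1098 = 26208 V.
I_out = V_out/R = 26208/51.3 = 510.87 A.
P_out = V_out I_out = 26208 × 510.87 = 1.3389×10^7 W.
P_in = P_out/η = 1.3389×10^7/0.943 = 1.4198×10^7 W.
I_in = P_in/V_in = 1.4198×10^7/132000 = 108 A.

I_in ≈ 108 A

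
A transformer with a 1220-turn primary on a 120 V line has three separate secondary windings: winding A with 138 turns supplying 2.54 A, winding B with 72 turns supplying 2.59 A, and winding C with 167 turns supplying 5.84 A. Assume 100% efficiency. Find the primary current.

I_p ≈ 1.24 A

V_A = 120 × 138/1220 = 13.574 V; V_B = 120 × 72/1220 = 7.0820 V; V_C = 120 × 167/1220 = 16.426 V.
P_out = V_A I_A + V_B I_B + V_C I_C = 13.574×2.54 + 7.0820×2.59 + 16.426×5.84 = 34.477 + 18.342 + 95.929 = 148.75 W.
Ideal ⇒ P_in = P_out, so I_p = P_out/V_p = 148.75/120 = 1.24 A.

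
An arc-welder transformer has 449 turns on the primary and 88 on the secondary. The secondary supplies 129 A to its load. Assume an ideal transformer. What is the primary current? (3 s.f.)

I_p ≈ 25.3 A

For an ideal transformer I_p/I_s = N_s/N_p, so I_p = 129 × 88/449 = 25.3 A.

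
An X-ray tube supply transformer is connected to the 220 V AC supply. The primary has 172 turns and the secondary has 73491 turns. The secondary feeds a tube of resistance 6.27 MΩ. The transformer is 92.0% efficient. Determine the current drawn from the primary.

I_p ≈ 6.96 A

V_s = 220 × 73491/172 = 94000 V.
I_s = V_s/R = 94000/(6.27×10^6) = 0.014992 A.
P_out = V_s I_s = 94000 × 0.014992 = 1409.3 W.
P_in = P_out/η = 1409.3/0.920 = 1531.8 W.
I_p = P_in/V_p = 1531.8/220 = 6.96 A.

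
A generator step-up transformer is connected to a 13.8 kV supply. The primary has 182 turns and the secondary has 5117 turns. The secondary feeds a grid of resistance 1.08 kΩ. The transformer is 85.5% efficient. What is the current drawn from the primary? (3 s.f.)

V_s = 13800 × 5117/182 = 387990 V.
I_s = V_s/R = 387990/1080 = 359.25 A.
P_out = V_s I_s = 387990 × 359.25 = 1.3939×10^8 W.
P_in = P_out/η = 1.3939×10^8/0.855 = 1.6303×10^8 W.
I_p = P_in/V_p = 1.6303×10^8/13800 = 11800 A.

I_p ≈ 11800 A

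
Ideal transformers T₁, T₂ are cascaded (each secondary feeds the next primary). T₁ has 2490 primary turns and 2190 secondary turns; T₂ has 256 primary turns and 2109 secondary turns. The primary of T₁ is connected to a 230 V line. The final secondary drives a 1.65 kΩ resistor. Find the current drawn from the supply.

I_supply ≈ 7.32 A

After T₁: V = 230.00 × 2190/2490 = 202.29 V.
After T₂: V = 202.29 × 2109/256 = 1666.5 V.
I_load = 1666.5/1650 = 1.0100 A, so P_out = 1666.5 × 1.0100 = 1683.2 W.
All ideal ⇒ P_in = P_out, so I_supply = 1683.2/230 = 7.32 A.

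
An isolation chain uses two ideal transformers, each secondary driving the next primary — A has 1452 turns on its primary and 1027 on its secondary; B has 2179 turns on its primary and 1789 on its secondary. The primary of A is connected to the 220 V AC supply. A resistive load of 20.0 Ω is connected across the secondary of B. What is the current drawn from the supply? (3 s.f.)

Secondary of A: V = 220.00 × 1027/1452 = 155.61 V.
Secondary of B: V = 155.61 × 1789/2179 = 127.76 V.
I_load = 127.76/20.0 = 6.3878 A, so P_out = 127.76 × 6.3878 = 816.07 W.
All ideal ⇒ P_in = P_out, so I_supply = 816.07/220 = 3.71 A.

I_supply ≈ 3.71 A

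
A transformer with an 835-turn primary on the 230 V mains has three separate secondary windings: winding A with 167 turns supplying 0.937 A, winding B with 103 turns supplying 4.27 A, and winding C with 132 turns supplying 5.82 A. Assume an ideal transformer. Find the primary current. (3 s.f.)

I_p ≈ 1.63 A

V_A = 230 × 167/835 = 46.000 V; V_B = 230 × 103/835 = 28.371 V; V_C = 230 × 132/835 = 36.359 V.
P_out = V_A I_A + V_B I_B + V_C I_C = 46.000×0.937 + 28.371×4.27 + 36.359×5.82 = 43.102 + 121.15 + 211.61 = 375.86 W.
Ideal ⇒ P_in = P_out, so I_p = P_out/V_p = 375.86/230 = 1.63 A.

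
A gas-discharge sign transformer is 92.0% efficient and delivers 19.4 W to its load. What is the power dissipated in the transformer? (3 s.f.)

P_in = P_out/η = 19.4/0.920 = 21.0870 W.
P_loss = P_in − P_out = 21.0870 − 19.4 = 1.69 W.

P_loss ≈ 1.69 W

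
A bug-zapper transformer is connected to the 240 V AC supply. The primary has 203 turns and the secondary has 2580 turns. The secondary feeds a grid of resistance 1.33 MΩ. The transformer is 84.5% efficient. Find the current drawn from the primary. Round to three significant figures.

I_p ≈ 0.0345 A

V_s = 240 × 2580/203 = 3050.2 V.
I_s = V_s/R = 3050.2/(1.33×10^6) = 0.0022934 A.
P_out = V_s I_s = 3050.2 × 0.0022934 = 6.9955 W.
P_in = P_out/η = 6.9955/0.845 = 8.2787 W.
I_p = P_in/V_p = 8.2787/240 = 0.0345 A.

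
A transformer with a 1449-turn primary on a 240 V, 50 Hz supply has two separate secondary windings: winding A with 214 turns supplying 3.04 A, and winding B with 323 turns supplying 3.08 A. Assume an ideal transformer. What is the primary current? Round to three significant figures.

V_A = 240 × 214/1449 = 35.445 V; V_B = 240 × 323/1449 = 53.499 V.
P_out = V_A I_A + V_B I_B = 35.445×3.04 + 53.499×3.08 = 107.75 + 164.78 = 272.53 W.
Ideal ⇒ P_in = P_out, so I_p = P_out/V_p = 272.53/240 = 1.14 A.

I_p ≈ 1.14 A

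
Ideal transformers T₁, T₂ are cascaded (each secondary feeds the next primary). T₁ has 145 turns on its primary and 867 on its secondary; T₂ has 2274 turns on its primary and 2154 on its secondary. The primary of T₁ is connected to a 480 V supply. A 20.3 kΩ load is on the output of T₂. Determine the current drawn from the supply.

After T₁: V = 480.00 × 867/145 = 2870.1 V.
After T₂: V = 2870.1 × 2154/2274 = 2718.6 V.
I_load = 2718.6/20300 = 0.13392 A, so P_out = 2718.6 × 0.13392 = 364.08 W.
All ideal ⇒ P_in = P_out, so I_supply = 364.08/480 = 0.759 A.

I_supply ≈ 0.759 A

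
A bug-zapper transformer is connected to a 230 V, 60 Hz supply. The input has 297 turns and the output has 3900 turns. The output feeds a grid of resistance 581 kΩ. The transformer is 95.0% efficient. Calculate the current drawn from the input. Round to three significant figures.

I_in ≈ 0.0719 A

V_out = 230 × 3900/297 = 3020.2 V.
I_out = V_out/R = 3020.2/581000 = 0.0051983 A.
P_out = V_out I_out = 3020.2 × 0.0051983 = 15.700 W.
P_in = P_out/η = 15.700/0.950 = 16.526 W.
I_in = P_in/V_in = 16.526/230 = 0.0719 A.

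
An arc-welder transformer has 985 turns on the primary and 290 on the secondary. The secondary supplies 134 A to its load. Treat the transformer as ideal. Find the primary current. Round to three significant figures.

I_p ≈ 39.5 A

For an ideal transformer I_p/I_s = N_s/N_p, so I_p = 134 × 290/985 = 39.5 A.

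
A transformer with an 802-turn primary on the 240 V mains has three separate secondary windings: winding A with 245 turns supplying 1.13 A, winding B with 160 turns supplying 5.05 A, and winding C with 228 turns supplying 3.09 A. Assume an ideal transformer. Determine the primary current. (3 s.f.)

V_A = 240 × 245/802 = 73.317 V; V_B = 240 × 160/802 = 47.880 V; V_C = 240 × 228/802 = 68.229 V.
P_out = V_A I_A + V_B I_B + V_C I_C = 73.317×1.13 + 47.880×5.05 + 68.229×3.09 = 82.848 + 241.80 + 210.83 = 535.47 W.
Ideal ⇒ P_in = P_out, so I_p = P_out/V_p = 535.47/240 = 2.23 A.

I_p ≈ 2.23 A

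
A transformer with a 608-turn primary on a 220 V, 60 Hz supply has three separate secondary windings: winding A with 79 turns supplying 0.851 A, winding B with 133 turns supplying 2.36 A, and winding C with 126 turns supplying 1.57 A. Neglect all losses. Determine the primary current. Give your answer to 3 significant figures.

I_p ≈ 0.952 A

V_A = 220 × 79/608 = 28.586 V; V_B = 220 × 133/608 = 48.125 V; V_C = 220 × 126/608 = 45.592 V.
P_out = V_A I_A + V_B I_B + V_C I_C = 28.586×0.851 + 48.125×2.36 + 45.592×1.57 = 24.326 + 113.57 + 71.580 = 209.48 W.
Ideal ⇒ P_in = P_out, so I_p = P_out/V_p = 209.48/220 = 0.952 A.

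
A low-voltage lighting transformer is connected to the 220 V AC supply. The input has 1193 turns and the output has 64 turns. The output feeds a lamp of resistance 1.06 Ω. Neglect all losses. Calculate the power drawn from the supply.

V_out = V_in × N_out/N_in = 220 × 64/1193 = 11.802 V.
I_out = V_out/R = 11.802/1.06 = 11.134 A.
I_in = I_out × N_out/N_in = 11.134 × 64/1193 = 0.59730 A.
P = V_in I_in = 220 × 0.59730 = 131 W.

P ≈ 131 W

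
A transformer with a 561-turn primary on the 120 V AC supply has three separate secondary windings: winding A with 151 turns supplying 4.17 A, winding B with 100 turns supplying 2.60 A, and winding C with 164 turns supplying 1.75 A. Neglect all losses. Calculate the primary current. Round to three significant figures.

V_A = 120 × 151/561 = 32.299 V; V_B = 120 × 100/561 = 21.390 V; V_C = 120 × 164/561 = 35.080 V.
P_out = V_A I_A + V_B I_B + V_C I_C = 32.299×4.17 + 21.390×2.60 + 35.080×1.75 = 134.69 + 55.615 + 61.390 = 251.69 W.
Ideal ⇒ P_in = P_out, so I_p = P_out/V_p = 251.69/120 = 2.10 A.

I_p ≈ 2.10 A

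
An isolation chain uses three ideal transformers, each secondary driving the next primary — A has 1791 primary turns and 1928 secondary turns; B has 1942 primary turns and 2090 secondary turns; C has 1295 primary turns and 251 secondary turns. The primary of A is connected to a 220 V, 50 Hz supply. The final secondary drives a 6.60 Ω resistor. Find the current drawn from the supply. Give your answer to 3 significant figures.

After A: V = 220.00 × 1928/1791 = 236.83 V.
After B: V = 236.83 × 2090/1942 = 254.88 V.
After C: V = 254.88 × 251/1295 = 49.401 V.
I_load = 49.401/6.60 = 7.4850 A, so P_out = 49.401 × 7.4850 = 369.77 W.
All ideal ⇒ P_in = P_out, so I_supply = 369.77/220 = 1.68 A.

I_supply ≈ 1.68 A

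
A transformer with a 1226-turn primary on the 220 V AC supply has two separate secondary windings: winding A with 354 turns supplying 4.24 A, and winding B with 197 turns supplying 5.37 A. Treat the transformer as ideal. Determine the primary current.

I_p ≈ 2.09 A

V_A = 220 × 354/1226 = 63.524 V; V_B = 220 × 197/1226 = 35.351 V.
P_out = V_A I_A + V_B I_B = 63.524×4.24 + 35.351×5.37 = 269.34 + 189.83 = 459.17 W.
Ideal ⇒ P_in = P_out, so I_p = P_out/V_p = 459.17/220 = 2.09 A.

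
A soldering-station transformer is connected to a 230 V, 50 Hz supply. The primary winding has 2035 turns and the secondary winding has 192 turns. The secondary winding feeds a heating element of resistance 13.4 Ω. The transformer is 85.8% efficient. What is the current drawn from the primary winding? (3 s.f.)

V_s = 230 × 192/2035 = 21.700 V.
I_s = V_s/R = 21.700/13.4 = 1.6194 A.
P_out = V_s I_s = 21.700 × 1.6194 = 35.142 W.
P_in = P_out/η = 35.142/0.858 = 40.958 W.
I_p = P_in/V_p = 40.958/230 = 0.178 A.

I_p ≈ 0.178 A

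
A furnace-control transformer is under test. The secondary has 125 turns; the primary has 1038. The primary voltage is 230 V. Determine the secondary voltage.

V_s/V_p = N_s/N_p, so V_s = 230 × 125/1038 = 27.7 V.

V_s ≈ 27.7 V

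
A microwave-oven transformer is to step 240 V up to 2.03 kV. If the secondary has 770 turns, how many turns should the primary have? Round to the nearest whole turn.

N_p/N_s = V_p/V_s, so N_p = 770 × 240/2030 = 91.0 ≈ 91 turns.

N_p = 91 turns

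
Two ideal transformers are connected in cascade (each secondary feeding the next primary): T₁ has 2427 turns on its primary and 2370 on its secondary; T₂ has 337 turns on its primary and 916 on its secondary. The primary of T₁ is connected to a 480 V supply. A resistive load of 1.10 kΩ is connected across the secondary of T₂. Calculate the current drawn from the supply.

I_supply ≈ 3.07 A

Secondary of T₁: V = 480.00 × 2370/2427 = 468.73 V.
Secondary of T₂: V = 468.73 × 916/337 = 1274.0 V.
I_load = 1274.0/1100 = 1.1582 A, so P_out = 1274.0 × 1.1582 = 1475.6 W.
All ideal ⇒ P_in = P_out, so I_supply = 1475.6/480 = 3.07 A.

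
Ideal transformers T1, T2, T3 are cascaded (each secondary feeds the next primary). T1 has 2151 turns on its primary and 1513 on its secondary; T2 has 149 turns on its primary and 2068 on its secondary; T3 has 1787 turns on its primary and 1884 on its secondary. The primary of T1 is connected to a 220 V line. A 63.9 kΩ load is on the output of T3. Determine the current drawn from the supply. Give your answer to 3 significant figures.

Secondary of T1: V = 220.00 × 1513/2151 = 154.75 V.
Secondary of T2: V = 154.75 × 2068/149 = 2147.8 V.
Secondary of T3: V = 2147.8 × 1884/1787 = 2264.3 V.
I_load = 2264.3/63900 = 0.035436 A, so P_out = 2264.3 × 0.035436 = 80.238 W.
All ideal ⇒ P_in = P_out, so I_supply = 80.238/220 = 0.365 A.

I_supply ≈ 0.365 A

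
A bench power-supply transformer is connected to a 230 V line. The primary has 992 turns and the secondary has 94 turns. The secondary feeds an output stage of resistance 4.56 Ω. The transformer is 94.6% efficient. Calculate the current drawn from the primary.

V_s = 230 × 94/992 = 21.794 V.
I_s = V_s/R = 21.794/4.56 = 4.7795 A.
P_out = V_s I_s = 21.794 × 4.7795 = 104.17 W.
P_in = P_out/η = 104.17/0.946 = 110.11 W.
I_p = P_in/V_p = 110.11/230 = 0.479 A.

I_p ≈ 0.479 A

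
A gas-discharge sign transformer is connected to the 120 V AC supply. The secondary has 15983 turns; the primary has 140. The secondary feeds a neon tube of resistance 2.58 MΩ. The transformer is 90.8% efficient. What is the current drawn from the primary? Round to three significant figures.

V_s = 120 × 15983/140 = 13700 V.
I_s = V_s/R = 13700/(2.58×10^6) = 0.0053100 A.
P_out = V_s I_s = 13700 × 0.0053100 = 72.745 W.
P_in = P_out/η = 72.745/0.908 = 80.116 W.
I_p = P_in/V_p = 80.116/120 = 0.668 A.

I_p ≈ 0.668 A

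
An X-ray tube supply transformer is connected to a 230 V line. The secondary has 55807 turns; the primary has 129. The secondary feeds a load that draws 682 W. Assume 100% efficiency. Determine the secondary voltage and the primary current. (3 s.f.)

V_s = V_p × N_s/N_p = 230 × 55807/129 = 99501 V.
I_s = P/V_s = 682/99501 = 0.0068542 A.
I_p = I_s × N_s/N_p = 0.0068542 × 55807/129 = 2.97 A.

V_s ≈ 99500 V, I_p ≈ 2.97 A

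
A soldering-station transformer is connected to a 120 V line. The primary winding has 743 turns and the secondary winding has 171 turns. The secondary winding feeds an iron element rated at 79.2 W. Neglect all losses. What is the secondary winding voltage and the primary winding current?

V_s = V_p × N_s/N_p = 120 × 171/743 = 27.618 V.
I_s = P/V_s = 79.2/27.618 = 2.8677 A.
I_p = I_s × N_s/N_p = 2.8677 × 171/743 = 0.660 A.

V_s ≈ 27.6 V, I_p ≈ 0.660 A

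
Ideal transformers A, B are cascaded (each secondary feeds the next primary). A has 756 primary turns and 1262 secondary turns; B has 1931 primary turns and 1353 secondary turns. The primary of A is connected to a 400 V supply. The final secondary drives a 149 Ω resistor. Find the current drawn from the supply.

After A: V = 400.00 × 1262/756 = 667.72 V.
After B: V = 667.72 × 1353/1931 = 467.86 V.
I_load = 467.86/149 = 3.1400 A, so P_out = 467.86 × 3.1400 = 1469.1 W.
All ideal ⇒ P_in = P_out, so I_supply = 1469.1/400 = 3.67 A.

I_supply ≈ 3.67 A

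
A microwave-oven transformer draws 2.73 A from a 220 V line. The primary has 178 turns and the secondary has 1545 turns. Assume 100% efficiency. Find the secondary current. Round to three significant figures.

I_s/I_p = N_p/N_s, so I_s = 2.73 × 178/1545 = 0.315 A.

I_s ≈ 0.315 A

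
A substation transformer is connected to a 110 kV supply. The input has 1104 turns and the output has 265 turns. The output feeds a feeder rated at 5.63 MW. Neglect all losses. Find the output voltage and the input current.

V_out ≈ 26400 V, I_in ≈ 51.2 A

V_out = V_in × N_out/N_in = 110000 × 265/1104 = 26404 V.
I_out = P/V_out = 5.63×10^6/26404 = 213.23 A.
I_in = I_out × N_out/N_in = 213.23 × 265/1104 = 51.2 A.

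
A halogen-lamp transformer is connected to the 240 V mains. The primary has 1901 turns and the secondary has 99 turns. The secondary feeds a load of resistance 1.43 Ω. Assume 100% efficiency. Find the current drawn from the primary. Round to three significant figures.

V_s = V_p × N_s/N_p = 240 × 99/1901 = 12.499 V.
I_s = V_s/R = 12.499/1.43 = 8.7403 A.
For an ideal transformer I_p N_p = I_s N_s, so I_p = 8.7403 × 99/1901 = 0.455 A.

I_p ≈ 0.455 A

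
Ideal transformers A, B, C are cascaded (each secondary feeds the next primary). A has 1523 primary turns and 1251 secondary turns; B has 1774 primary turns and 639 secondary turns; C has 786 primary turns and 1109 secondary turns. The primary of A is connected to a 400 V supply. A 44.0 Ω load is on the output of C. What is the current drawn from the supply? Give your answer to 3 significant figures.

Secondary of A: V = 400.00 × 1251/1523 = 328.56 V.
Secondary of B: V = 328.56 × 639/1774 = 118.35 V.
Secondary of C: V = 118.35 × 1109/786 = 166.98 V.
I_load = 166.98/44.0 = 3.7951 A, so P_out = 166.98 × 3.7951 = 633.72 W.
All ideal ⇒ P_in = P_out, so I_supply = 633.72/400 = 1.58 A.

I_supply ≈ 1.58 A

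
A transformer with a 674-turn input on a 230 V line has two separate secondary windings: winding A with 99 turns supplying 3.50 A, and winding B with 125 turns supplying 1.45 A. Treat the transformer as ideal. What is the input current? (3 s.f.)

V_A = 230 × 99/674 = 33.783 V; V_B = 230 × 125/674 = 42.656 V.
P_out = V_A I_A + V_B I_B = 33.783×3.50 + 42.656×1.45 = 118.24 + 61.851 = 180.09 W.
Ideal ⇒ P_in = P_out, so I_in = P_out/V_in = 180.09/230 = 0.783 A.

I_in ≈ 0.783 A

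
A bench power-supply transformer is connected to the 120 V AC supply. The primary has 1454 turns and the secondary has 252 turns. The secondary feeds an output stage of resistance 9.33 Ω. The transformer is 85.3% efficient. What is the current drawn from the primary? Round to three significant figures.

V_s = 120 × 252/1454 = 20.798 V.
I_s = V_s/R = 20.798/9.33 = 2.2291 A.
P_out = V_s I_s = 20.798 × 2.2291 = 46.361 W.
P_in = P_out/η = 46.361/0.853 = 54.351 W.
I_p = P_in/V_p = 54.351/120 = 0.453 A.

I_p ≈ 0.453 A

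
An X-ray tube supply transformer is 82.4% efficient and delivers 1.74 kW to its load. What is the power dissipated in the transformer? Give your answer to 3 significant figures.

P_in = P_out/η = 1740/0.824 = 2111.65 W.
P_loss = P_in − P_out = 2111.65 − 1740 = 372 W.

P_loss ≈ 372 W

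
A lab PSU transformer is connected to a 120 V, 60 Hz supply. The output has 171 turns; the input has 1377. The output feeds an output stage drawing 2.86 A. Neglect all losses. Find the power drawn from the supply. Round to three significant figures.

I_in = I_out × N_out/N_in = 2.86 × 171/1377 = 0.35516 A.
P = V_in I_in = 120 × 0.35516 = 42.6 W.

P ≈ 42.6 W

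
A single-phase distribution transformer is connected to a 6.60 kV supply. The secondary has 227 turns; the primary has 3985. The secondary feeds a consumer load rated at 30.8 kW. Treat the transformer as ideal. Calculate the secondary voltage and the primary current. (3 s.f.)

V_s = V_p × N_s/N_p = 6600 × 227/3985 = 375.96 V.
I_s = P/V_s = 30800/375.96 = 81.924 A.
I_p = I_s × N_s/N_p = 81.924 × 227/3985 = 4.67 A.

V_s ≈ 376 V, I_p ≈ 4.67 A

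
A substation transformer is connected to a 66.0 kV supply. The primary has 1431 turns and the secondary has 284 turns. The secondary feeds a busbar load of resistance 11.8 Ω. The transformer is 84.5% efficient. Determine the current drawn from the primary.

I_p ≈ 261 A

V_s = 66000 × 284/1431 = 13099 V.
I_s = V_s/R = 13099/11.8 = 1110.0 A.
P_out = V_s I_s = 13099 × 1110.0 = 1.4540×10^7 W.
P_in = P_out/η = 1.4540×10^7/0.845 = 1.7207×10^7 W.
I_p = P_in/V_p = 1.7207×10^7/66000 = 261 A.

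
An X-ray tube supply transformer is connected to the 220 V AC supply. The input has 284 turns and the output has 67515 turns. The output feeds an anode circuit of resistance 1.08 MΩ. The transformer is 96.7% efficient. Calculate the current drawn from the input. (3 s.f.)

I_in ≈ 11.9 A

V_out = 220 × 67515/284 = 52300 V.
I_out = V_out/R = 52300/(1.08×10^6) = 0.048426 A.
P_out = V_out I_out = 52300 × 0.048426 = 2532.7 W.
P_in = P_out/η = 2532.7/0.967 = 2619.1 W.
I_in = P_in/V_in = 2619.1/220 = 11.9 A.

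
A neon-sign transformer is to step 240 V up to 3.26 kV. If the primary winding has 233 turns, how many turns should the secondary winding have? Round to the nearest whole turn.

N_s = 3165 turns

N_s/N_p = V_s/V_p, so N_s = 233 × 3260/240 = 3164.9 ≈ 3165 turns.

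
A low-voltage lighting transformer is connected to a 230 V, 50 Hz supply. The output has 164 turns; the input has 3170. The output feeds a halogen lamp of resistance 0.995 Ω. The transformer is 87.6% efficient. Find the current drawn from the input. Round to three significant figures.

V_out = 230 × 164/3170 = 11.899 V.
I_out = V_out/R = 11.899/0.995 = 11.959 A.
P_out = V_out I_out = 11.899 × 11.959 = 142.30 W.
P_in = P_out/η = 142.30/0.876 = 162.44 W.
I_in = P_in/V_in = 162.44/230 = 0.706 A.

I_in ≈ 0.706 A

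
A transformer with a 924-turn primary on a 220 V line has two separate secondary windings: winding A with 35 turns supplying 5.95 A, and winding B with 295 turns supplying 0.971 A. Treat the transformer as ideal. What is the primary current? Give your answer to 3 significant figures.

V_A = 220 × 35/924 = 8.3333 V; V_B = 220 × 295/924 = 70.238 V.
P_out = V_A I_A + V_B I_B = 8.3333×5.95 + 70.238×0.971 = 49.583 + 68.201 = 117.78 W.
Ideal ⇒ P_in = P_out, so I_p = P_out/V_p = 117.78/220 = 0.535 A.

I_p ≈ 0.535 A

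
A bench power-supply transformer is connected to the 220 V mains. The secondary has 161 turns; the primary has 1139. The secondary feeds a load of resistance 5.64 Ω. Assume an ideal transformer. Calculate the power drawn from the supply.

V_s = V_p × N_s/N_p = 220 × 161/1139 = 31.097 V.
I_s = V_s/R = 31.097/5.64 = 5.5137 A.
I_p = I_s × N_s/N_p = 5.5137 × 161/1139 = 0.77938 A.
P = V_p I_p = 220 × 0.77938 = 171 W.

P ≈ 171 W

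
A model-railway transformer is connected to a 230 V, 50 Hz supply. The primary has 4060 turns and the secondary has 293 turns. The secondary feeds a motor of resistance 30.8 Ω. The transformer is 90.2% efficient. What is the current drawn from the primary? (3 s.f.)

V_s = 230 × 293/4060 = 16.599 V.
I_s = V_s/R = 16.599/30.8 = 0.53891 A.
P_out = V_s I_s = 16.599 × 0.53891 = 8.9452 W.
P_in = P_out/η = 8.9452/0.902 = 9.9170 W.
I_p = P_in/V_p = 9.9170/230 = 0.0431 A.

I_p ≈ 0.0431 A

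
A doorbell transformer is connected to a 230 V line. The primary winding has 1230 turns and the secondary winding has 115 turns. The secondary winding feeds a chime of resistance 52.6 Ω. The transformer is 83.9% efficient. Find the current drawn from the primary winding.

V_s = 230 × 115/1230 = 21.504 V.
I_s = V_s/R = 21.504/52.6 = 0.40882 A.
P_out = V_s I_s = 21.504 × 0.40882 = 8.7913 W.
P_in = P_out/η = 8.7913/0.839 = 10.478 W.
I_p = P_in/V_p = 10.478/230 = 0.0456 A.

I_p ≈ 0.0456 A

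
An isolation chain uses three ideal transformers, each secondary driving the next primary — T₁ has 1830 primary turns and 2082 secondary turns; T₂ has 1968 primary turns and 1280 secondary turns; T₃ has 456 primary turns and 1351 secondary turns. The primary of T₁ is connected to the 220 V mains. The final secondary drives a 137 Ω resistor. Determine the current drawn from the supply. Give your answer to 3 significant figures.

After T₁: V = 220.00 × 2082/1830 = 250.30 V.
After T₂: V = 250.30 × 1280/1968 = 162.79 V.
After T₃: V = 162.79 × 1351/456 = 482.31 V.
I_load = 482.31/137 = 3.5205 A, so P_out = 482.31 × 3.5205 = 1698.0 W.
All ideal ⇒ P_in = P_out, so I_supply = 1698.0/220 = 7.72 A.

I_supply ≈ 7.72 A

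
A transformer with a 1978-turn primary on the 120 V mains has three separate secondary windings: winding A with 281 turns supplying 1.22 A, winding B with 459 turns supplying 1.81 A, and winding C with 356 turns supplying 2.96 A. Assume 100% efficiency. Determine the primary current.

V_A = 120 × 281/1978 = 17.048 V; V_B = 120 × 459/1978 = 27.846 V; V_C = 120 × 356/1978 = 21.598 V.
P_out = V_A I_A + V_B I_B + V_C I_C = 17.048×1.22 + 27.846×1.81 + 21.598×2.96 = 20.798 + 50.402 + 63.929 = 135.13 W.
Ideal ⇒ P_in = P_out, so I_p = P_out/V_p = 135.13/120 = 1.13 A.

I_p ≈ 1.13 A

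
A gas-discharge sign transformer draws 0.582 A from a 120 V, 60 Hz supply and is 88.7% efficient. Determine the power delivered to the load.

P_in = V_p I_p = 120 × 0.582 = 69.840 W.
P_out = η P_in = 0.887 × 69.840 = 61.9 W.

P_out ≈ 61.9 W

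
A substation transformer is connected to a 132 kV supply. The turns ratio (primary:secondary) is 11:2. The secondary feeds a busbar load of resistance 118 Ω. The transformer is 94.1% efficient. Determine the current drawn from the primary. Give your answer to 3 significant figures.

I_p ≈ 39.3 A

V_s = 132000 × 2/11 = 24000 V.
I_s = V_s/R = 24000/118 = 203.39 A.
P_out = V_s I_s = 24000 × 203.39 = 4.8814×10^6 W.
P_in = P_out/η = 4.8814×10^6/0.941 = 5.1874×10^6 W.
I_p = P_in/V_p = 5.1874×10^6/132000 = 39.3 A.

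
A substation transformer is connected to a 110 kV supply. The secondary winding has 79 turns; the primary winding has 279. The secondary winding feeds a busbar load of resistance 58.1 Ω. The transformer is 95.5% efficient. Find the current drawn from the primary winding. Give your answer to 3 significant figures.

I_p ≈ 159 A

V_s = 110000 × 79/279 = 31147 V.
I_s = V_s/R = 31147/58.1 = 536.09 A.
P_out = V_s I_s = 31147 × 536.09 = 1.6698×10^7 W.
P_in = P_out/η = 1.6698×10^7/0.955 = 1.7484×10^7 W.
I_p = P_in/V_p = 1.7484×10^7/110000 = 159 A.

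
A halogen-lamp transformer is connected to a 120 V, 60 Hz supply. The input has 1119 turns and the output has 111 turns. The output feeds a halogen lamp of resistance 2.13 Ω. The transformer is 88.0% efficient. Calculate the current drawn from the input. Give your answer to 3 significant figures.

I_in ≈ 0.630 A

V_out = 120 × 111/1119 = 11.903 V.
I_out = V_out/R = 11.903/2.13 = 5.5885 A.
P_out = V_out I_out = 11.903 × 5.5885 = 66.523 W.
P_in = P_out/η = 66.523/0.880 = 75.594 W.
I_in = P_in/V_in = 75.594/120 = 0.630 A.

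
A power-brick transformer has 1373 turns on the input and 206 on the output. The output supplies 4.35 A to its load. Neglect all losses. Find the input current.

For an ideal transformer I_in/I_out = N_out/N_in, so I_in = 4.35 × 206/1373 = 0.653 A.

I_in ≈ 0.653 A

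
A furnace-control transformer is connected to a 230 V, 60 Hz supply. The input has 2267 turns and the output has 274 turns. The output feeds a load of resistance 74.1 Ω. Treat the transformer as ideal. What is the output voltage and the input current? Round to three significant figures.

V_out = V_in × N_out/N_in = 230 × 274/2267 = 27.799 V.
I_out = V_out/R = 27.799/74.1 = 0.37515 A.
I_in = I_out × N_out/N_in = 0.37515 × 274/2267 = 0.0453 A.

V_out ≈ 27.8 V, I_in ≈ 0.0453 A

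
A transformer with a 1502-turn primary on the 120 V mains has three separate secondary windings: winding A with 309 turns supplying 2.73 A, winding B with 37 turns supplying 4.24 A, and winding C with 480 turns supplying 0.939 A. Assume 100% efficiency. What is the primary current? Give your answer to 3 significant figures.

V_A = 120 × 309/1502 = 24.687 V; V_B = 120 × 37/1502 = 2.9561 V; V_C = 120 × 480/1502 = 38.349 V.
P_out = V_A I_A + V_B I_B + V_C I_C = 24.687×2.73 + 2.9561×4.24 + 38.349×0.939 = 67.396 + 12.534 + 36.010 = 115.94 W.
Ideal ⇒ P_in = P_out, so I_p = P_out/V_p = 115.94/120 = 0.966 A.

I_p ≈ 0.966 A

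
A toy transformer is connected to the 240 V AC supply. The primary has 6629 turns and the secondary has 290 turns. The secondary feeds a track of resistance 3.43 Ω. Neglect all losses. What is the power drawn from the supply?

P ≈ 32.1 W

V_s = V_p × N_s/N_p = 240 × 290/6629 = 10.499 V.
I_s = V_s/R = 10.499/3.43 = 3.0610 A.
I_p = I_s × N_s/N_p = 3.0610 × 290/6629 = 0.13391 A.
P = V_p I_p = 240 × 0.13391 = 32.1 W.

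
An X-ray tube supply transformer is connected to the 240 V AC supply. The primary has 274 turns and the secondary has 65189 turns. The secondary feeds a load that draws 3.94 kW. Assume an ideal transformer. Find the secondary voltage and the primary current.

V_s ≈ 57100 V, I_p ≈ 16.4 A

V_s = V_p × N_s/N_p = 240 × 65189/274 = 57100 V.
I_s = P/V_s = 3940/57100 = 0.069002 A.
I_p = I_s × N_s/N_p = 0.069002 × 65189/274 = 16.4 A.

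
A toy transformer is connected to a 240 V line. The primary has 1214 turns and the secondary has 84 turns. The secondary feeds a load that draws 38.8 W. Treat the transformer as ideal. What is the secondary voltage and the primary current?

V_s ≈ 16.6 V, I_p ≈ 0.162 A

V_s = V_p × N_s/N_p = 240 × 84/1214 = 16.606 V.
I_s = P/V_s = 38.8/16.606 = 2.3365 A.
I_p = I_s × N_s/N_p = 2.3365 × 84/1214 = 0.162 A.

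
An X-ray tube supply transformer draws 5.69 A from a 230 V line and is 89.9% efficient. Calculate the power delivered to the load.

P_in = V_in I_in = 230 × 5.69 = 1308.7 W.
P_out = η P_in = 0.899 × 1308.7 = 1180 W.

P_out ≈ 1180 W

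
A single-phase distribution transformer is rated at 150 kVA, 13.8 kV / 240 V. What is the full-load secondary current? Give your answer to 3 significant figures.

I_s = S/V_s = 150000/240 = 625 A.

I_s ≈ 625 A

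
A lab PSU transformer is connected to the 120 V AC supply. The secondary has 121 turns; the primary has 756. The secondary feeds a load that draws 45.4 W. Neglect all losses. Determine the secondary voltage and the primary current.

V_s = V_p × N_s/N_p = 120 × 121/756 = 19.206 V.
I_s = P/V_s = 45.4/19.206 = 2.3638 A.
I_p = I_s × N_s/N_p = 2.3638 × 121/756 = 0.378 A.

V_s ≈ 19.2 V, I_p ≈ 0.378 A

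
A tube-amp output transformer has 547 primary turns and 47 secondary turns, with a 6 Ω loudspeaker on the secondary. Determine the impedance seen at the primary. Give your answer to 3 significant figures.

Z_p = (N_p/N_s)² × Z_s = (547/47)² × 6 = 813 Ω.

Z_p ≈ 813 Ω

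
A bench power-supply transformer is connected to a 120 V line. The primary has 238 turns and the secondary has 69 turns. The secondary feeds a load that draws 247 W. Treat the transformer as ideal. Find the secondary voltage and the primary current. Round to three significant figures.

V_s = V_p × N_s/N_p = 120 × 69/238 = 34.790 V.
I_s = P/V_s = 247/34.790 = 7.0998 A.
I_p = I_s × N_s/N_p = 7.0998 × 69/238 = 2.06 A.

V_s ≈ 34.8 V, I_p ≈ 2.06 A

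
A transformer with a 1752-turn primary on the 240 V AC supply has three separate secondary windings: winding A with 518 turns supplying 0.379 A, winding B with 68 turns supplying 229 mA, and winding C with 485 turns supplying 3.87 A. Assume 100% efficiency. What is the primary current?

V_A = 240 × 518/1752 = 70.959 V; V_B = 240 × 68/1752 = 9.3151 V; V_C = 240 × 485/1752 = 66.438 V.
P_out = V_A I_A + V_B I_B + V_C I_C = 70.959×0.379 + 9.3151×0.229 + 66.438×3.87 = 26.893 + 2.1332 + 257.12 = 286.14 W.
Ideal ⇒ P_in = P_out, so I_p = P_out/V_p = 286.14/240 = 1.19 A.

I_p ≈ 1.19 A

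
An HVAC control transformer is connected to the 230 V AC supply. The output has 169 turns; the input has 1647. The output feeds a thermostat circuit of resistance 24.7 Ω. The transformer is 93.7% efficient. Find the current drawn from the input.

I_in ≈ 0.105 A

V_out = 230 × 169/1647 = 23.600 V.
I_out = V_out/R = 23.600/24.7 = 0.95549 A.
P_out = V_out I_out = 23.600 × 0.95549 = 22.550 W.
P_in = P_out/η = 22.550/0.937 = 24.066 W.
I_in = P_in/V_in = 24.066/230 = 0.105 A.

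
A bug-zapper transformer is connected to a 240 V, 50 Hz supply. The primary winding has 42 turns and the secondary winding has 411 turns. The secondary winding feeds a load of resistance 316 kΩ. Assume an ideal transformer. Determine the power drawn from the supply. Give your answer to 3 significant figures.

V_s = V_p × N_s/N_p = 240 × 411/42 = 2348.6 V.
I_s = V_s/R = 2348.6/316000 = 0.0074322 A.
I_p = I_s × N_s/N_p = 0.0074322 × 411/42 = 0.072729 A.
P = V_p I_p = 240 × 0.072729 = 17.5 W.

P ≈ 17.5 W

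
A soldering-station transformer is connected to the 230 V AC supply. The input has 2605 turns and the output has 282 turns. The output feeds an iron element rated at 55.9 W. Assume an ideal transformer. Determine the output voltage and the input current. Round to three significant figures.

V_out ≈ 24.9 V, I_in ≈ 0.243 A

V_out = V_in × N_out/N_in = 230 × 282/2605 = 24.898 V.
I_out = P/V_out = 55.9/24.898 = 2.2451 A.
I_in = I_out × N_out/N_in = 2.2451 × 282/2605 = 0.243 A.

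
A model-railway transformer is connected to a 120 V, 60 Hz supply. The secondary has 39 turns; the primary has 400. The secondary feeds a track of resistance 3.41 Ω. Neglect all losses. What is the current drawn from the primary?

V_s = V_p × N_s/N_p = 120 × 39/400 = 11.700 V.
I_s = V_s/R = 11.700/3.41 = 3.4311 A.
For an ideal transformer I_p N_p = I_s N_s, so I_p = 3.4311 × 39/400 = 0.335 A.

I_p ≈ 0.335 A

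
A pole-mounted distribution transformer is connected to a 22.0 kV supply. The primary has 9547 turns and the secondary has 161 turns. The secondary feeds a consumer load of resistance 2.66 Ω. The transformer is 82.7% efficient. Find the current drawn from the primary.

V_s = 22000 × 161/9547 = 371.01 V.
I_s = V_s/R = 371.01/2.66 = 139.48 A.
P_out = V_s I_s = 371.01 × 139.48 = 51747 W.
P_in = P_out/η = 51747/0.827 = 62571 W.
I_p = P_in/V_p = 62571/22000 = 2.84 A.

I_p ≈ 2.84 A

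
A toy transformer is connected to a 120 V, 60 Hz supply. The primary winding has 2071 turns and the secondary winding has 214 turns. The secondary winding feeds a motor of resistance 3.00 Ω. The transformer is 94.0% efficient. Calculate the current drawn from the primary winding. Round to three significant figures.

V_s = 120 × 214/2071 = 12.400 V.
I_s = V_s/R = 12.400/3.00 = 4.1333 A.
P_out = V_s I_s = 12.400 × 4.1333 = 51.252 W.
P_in = P_out/η = 51.252/0.940 = 54.523 W.
I_p = P_in/V_p = 54.523/120 = 0.454 A.

I_p ≈ 0.454 A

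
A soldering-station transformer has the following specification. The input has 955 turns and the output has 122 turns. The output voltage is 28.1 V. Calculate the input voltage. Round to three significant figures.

V_in/V_out = N_in/N_out, so V_in = 28.1 × 955/122 = 220 V.

V_in ≈ 220 V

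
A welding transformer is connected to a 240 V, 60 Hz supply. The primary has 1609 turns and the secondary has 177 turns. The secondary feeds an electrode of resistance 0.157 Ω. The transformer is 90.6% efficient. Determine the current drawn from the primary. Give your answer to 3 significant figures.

V_s = 240 × 177/1609 = 26.401 V.
I_s = V_s/R = 26.401/0.157 = 168.16 A.
P_out = V_s I_s = 26.401 × 168.16 = 4439.7 W.
P_in = P_out/η = 4439.7/0.906 = 4900.4 W.
I_p = P_in/V_p = 4900.4/240 = 20.4 A.

I_p ≈ 20.4 A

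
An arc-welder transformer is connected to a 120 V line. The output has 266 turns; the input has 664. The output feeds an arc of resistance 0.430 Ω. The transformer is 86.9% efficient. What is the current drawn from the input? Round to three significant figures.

I_in ≈ 51.5 A

V_out = 120 × 266/664 = 48.072 V.
I_out = V_out/R = 48.072/0.430 = 111.80 A.
P_out = V_out I_out = 48.072 × 111.80 = 5374.3 W.
P_in = P_out/η = 5374.3/0.869 = 6184.5 W.
I_in = P_in/V_in = 6184.5/120 = 51.5 A.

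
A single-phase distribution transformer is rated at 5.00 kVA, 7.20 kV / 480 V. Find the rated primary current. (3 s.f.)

I_p = S/V_p = 5000/7200 = 0.694 A.

I_p ≈ 0.694 A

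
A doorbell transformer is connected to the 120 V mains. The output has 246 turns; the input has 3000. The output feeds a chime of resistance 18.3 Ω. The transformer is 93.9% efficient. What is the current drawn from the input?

I_in ≈ 0.0470 A

V_out = 120 × 246/3000 = 9.8400 V.
I_out = V_out/R = 9.8400/18.3 = 0.53770 A.
P_out = V_out I_out = 9.8400 × 0.53770 = 5.2910 W.
P_in = P_out/η = 5.2910/0.939 = 5.6347 W.
I_in = P_in/V_in = 5.6347/120 = 0.0470 A.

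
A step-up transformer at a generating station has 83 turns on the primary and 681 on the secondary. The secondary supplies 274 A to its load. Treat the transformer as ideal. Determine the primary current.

For an ideal transformer I_p/I_s = N_s/N_p, so I_p = 274 × 681/83 = 2250 A.

I_p ≈ 2250 A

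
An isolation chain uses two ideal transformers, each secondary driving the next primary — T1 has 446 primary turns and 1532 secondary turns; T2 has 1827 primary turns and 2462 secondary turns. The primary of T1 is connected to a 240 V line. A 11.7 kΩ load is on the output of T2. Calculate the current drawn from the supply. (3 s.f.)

After T1: V = 240.00 × 1532/446 = 824.39 V.
After T2: V = 824.39 × 2462/1827 = 1110.9 V.
I_load = 1110.9/11700 = 0.094951 A, so P_out = 1110.9 × 0.094951 = 105.48 W.
All ideal ⇒ P_in = P_out, so I_supply = 105.48/240 = 0.440 A.

I_supply ≈ 0.440 A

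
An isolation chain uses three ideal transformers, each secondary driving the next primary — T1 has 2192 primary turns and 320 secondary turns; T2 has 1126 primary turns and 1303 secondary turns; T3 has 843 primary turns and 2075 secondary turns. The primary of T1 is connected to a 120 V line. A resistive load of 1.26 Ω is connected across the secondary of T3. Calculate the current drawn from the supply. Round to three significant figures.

I_supply ≈ 16.5 A

After T1: V = 120.00 × 320/2192 = 17.518 V.
After T2: V = 17.518 × 1303/1126 = 20.272 V.
After T3: V = 20.272 × 2075/843 = 49.898 V.
I_load = 49.898/1.26 = 39.602 A, so P_out = 49.898 × 39.602 = 1976.1 W.
All ideal ⇒ P_in = P_out, so I_supply = 1976.1/120 = 16.5 A.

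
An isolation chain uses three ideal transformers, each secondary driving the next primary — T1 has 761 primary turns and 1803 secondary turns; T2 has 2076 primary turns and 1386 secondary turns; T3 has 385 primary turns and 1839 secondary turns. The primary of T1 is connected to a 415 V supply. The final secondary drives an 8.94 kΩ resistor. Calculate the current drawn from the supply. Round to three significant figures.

I_supply ≈ 2.65 A

Secondary of T1: V = 415.00 × 1803/761 = 983.24 V.
Secondary of T2: V = 983.24 × 1386/2076 = 656.44 V.
Secondary of T3: V = 656.44 × 1839/385 = 3135.6 V.
I_load = 3135.6/8940 = 0.35073 A, so P_out = 3135.6 × 0.35073 = 1099.8 W.
All ideal ⇒ P_in = P_out, so I_supply = 1099.8/415 = 2.65 A.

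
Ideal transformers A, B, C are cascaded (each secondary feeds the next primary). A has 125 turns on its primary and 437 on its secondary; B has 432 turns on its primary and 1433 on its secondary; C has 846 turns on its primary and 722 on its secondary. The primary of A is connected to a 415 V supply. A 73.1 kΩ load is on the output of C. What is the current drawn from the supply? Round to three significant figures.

I_supply ≈ 0.556 A

After A: V = 415.00 × 437/125 = 1450.8 V.
After B: V = 1450.8 × 1433/432 = 4812.6 V.
After C: V = 4812.6 × 722/846 = 4107.2 V.
I_load = 4107.2/73100 = 0.056186 A, so P_out = 4107.2 × 0.056186 = 230.77 W.
All ideal ⇒ P_in = P_out, so I_supply = 230.77/415 = 0.556 A.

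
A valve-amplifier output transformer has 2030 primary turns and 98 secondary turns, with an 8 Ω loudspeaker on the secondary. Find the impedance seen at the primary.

Z_p ≈ 3430 Ω

Z_p = (N_p/N_s)² × Z_s = (2030/98)² × 8 = 3430 Ω.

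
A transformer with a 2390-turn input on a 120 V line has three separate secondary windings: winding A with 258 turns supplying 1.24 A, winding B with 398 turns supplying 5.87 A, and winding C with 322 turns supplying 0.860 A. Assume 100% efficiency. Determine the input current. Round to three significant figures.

I_in ≈ 1.23 A

V_A = 120 × 258/2390 = 12.954 V; V_B = 120 × 398/2390 = 19.983 V; V_C = 120 × 322/2390 = 16.167 V.
P_out = V_A I_A + V_B I_B + V_C I_C = 12.954×1.24 + 19.983×5.87 + 16.167×0.860 = 16.063 + 117.30 + 13.904 = 147.27 W.
Ideal ⇒ P_in = P_out, so I_in = P_out/V_in = 147.27/120 = 1.23 A.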